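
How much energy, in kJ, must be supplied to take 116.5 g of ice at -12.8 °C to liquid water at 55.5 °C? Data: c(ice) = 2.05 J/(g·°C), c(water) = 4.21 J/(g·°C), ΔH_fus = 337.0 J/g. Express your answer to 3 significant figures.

q = 69.5 kJ

q1 (heat ice -12.8→0.0 °C): 116.5 × 2.05 × 12.8 = 3057 J
q2 (melt at 0 °C): 116.5 × 337.0 = 39261 J
q3 (heat water 0.0→55.5 °C): 116.5 × 4.21 × 55.5 = 27221 J
Total: 3057 + 39261 + 27221 = 69539 J = 69.5 kJ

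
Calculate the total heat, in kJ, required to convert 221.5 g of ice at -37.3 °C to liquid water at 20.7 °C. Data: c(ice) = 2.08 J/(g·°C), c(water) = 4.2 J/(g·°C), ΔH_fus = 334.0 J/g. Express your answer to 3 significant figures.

q1 (heat ice -37.3→0.0 °C): 221.5 × 2.08 × 37.3 = 17185 J
q2 (melt at 0 °C): 221.5 × 334.0 = 73981 J
q3 (heat water 0.0→20.7 °C): 221.5 × 4.2 × 20.7 = 19257 J
Total: 17185 + 73981 + 19257 = 110423 J = 110 kJ

q = 110 kJ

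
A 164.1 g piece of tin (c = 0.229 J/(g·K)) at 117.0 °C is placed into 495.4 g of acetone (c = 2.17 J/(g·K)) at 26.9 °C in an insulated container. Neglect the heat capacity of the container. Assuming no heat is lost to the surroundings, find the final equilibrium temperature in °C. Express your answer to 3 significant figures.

Heat lost by tin = heat gained by acetone.
(164.1)(0.229)(117.0 − T) = (495.4)(2.17)(T − 26.9)
37.5789 (117.0 − T) = 1075.018 (T − 26.9)
4396.7 − 37.5789 T = 1075.018 T − 28918
33314.7 = 1112.5969 T
T = 29.94 °C

T_f = 29.9 °C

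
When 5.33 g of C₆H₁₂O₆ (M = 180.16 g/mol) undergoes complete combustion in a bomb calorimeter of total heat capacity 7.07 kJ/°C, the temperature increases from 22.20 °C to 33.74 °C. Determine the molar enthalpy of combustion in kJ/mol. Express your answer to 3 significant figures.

ΔT = 33.74 − 22.20 = 11.54 °C
q_cal = C_cal × ΔT = 7.07 × 11.54 = 81.5878 kJ
n = 5.33 / 180.16 = 0.02958 mol
q_rxn = −q_cal = -81.5878 kJ
ΔH = -81.5878 / 0.02958 = -2758 kJ/mol

ΔH = -2760 kJ/mol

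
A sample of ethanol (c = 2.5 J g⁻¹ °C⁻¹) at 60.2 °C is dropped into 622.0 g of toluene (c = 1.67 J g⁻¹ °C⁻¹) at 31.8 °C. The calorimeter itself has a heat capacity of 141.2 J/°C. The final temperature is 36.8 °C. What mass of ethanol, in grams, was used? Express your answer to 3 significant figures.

m = 101 g

q_gained = (622.0 × 1.67 + 141.2) × (36.8 − 31.8) = 5900 J
q_lost = m × 2.5 × (60.2 − 36.8) = 58.5 m
m = 5900 / 58.5 = 101 g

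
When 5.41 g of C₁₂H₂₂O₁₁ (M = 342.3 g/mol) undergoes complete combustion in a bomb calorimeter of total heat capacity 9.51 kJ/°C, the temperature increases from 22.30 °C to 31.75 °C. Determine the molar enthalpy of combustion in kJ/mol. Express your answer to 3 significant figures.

ΔT = 31.75 − 22.30 = 9.45 °C
q_cal = C_cal × ΔT = 9.51 × 9.45 = 89.8695 kJ
n = 5.41 / 342.3 = 0.01580 mol
q_rxn = −q_cal = -89.8695 kJ
ΔH = -89.8695 / 0.01580 = -5688 kJ/mol

ΔH = -5690 kJ/mol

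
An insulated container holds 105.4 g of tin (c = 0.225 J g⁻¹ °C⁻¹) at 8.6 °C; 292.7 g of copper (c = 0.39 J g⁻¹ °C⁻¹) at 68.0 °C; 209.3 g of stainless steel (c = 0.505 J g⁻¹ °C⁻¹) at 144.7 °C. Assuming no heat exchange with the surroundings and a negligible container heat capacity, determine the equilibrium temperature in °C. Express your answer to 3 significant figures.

T_f = 95.5 °C

Σ mᵢcᵢ(T − Tᵢ) = 0  ⇒  T = Σ mᵢcᵢTᵢ / Σ mᵢcᵢ
Σ mᵢcᵢ = 105.4×0.225 + 292.7×0.39 + 209.3×0.505 = 243.5645
Σ mᵢcᵢTᵢ = 23.715×8.6 + 114.153×68.0 + 105.6965×144.7 = 23261
T = 23261 / 243.5645 = 95.50 °C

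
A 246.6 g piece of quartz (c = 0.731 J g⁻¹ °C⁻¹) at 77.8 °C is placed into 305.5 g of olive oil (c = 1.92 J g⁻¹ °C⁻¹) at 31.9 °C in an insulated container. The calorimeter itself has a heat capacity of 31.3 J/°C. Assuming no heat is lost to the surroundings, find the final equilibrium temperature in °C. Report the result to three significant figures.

Heat lost by quartz = heat gained by olive oil + calorimeter.
(246.6)(0.731)(77.8 − T) = [(305.5)(1.92) + 31.3](T − 31.9)
180.2646 (77.8 − T) = 617.86 (T − 31.9)
14025 − 180.2646 T = 617.86 T − 19710
33735 = 798.1246 T
T = 42.27 °C

T_f = 42.3 °C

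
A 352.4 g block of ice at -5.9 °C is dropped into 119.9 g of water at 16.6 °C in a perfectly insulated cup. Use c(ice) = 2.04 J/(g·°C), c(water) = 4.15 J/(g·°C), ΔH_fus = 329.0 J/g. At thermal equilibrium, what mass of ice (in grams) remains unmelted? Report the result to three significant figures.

Heat to warm all ice to 0 °C: 352.4×2.04×5.9 = 4241.5 J
Heat released by water cooling to 0 °C: 119.9×4.15×16.6 = 8259.9 J
8259.9 J < 4241.5 + 352.4×329.0 = 120181.1 J, so not all ice melts; final T = 0 °C.
Heat left for melting: 8259.9 − 4241.5 = 4018.4 J
Mass melted = 4018.4 / 329.0 = 12.21 g
Ice remaining = 352.4 − 12.21 = 340.19 g

m_ice remaining = 340 g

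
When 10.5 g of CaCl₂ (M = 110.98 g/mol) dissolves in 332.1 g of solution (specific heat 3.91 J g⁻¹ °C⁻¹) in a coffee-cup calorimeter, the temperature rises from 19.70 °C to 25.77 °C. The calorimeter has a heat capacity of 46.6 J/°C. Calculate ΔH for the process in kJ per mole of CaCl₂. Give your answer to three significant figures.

|ΔT| = |25.77 − 19.70| = 6.07 °C
|q_surr| = (332.1 × 3.91 + 46.6) × 6.07 = 1345.111 × 6.07 = 8165 J
n(CaCl₂) = 10.5 / 110.98 = 0.09461 mol
Temperature rose, so q_rxn = −|q_surr| = -8.165 kJ
ΔH = q_rxn / n = -86.30 kJ/mol

ΔH = -86.3 kJ/mol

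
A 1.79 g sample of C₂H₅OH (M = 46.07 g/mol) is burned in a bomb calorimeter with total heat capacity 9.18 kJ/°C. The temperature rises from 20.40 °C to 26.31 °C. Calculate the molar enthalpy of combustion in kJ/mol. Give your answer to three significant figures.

ΔH = -1400 kJ/mol

ΔT = 26.31 − 20.40 = 5.91 °C
q_cal = C_cal × ΔT = 9.18 × 5.91 = 54.2538 kJ
n = 1.79 / 46.07 = 0.03885 mol
q_rxn = −q_cal = -54.2538 kJ
ΔH = -54.2538 / 0.03885 = -1396 kJ/mol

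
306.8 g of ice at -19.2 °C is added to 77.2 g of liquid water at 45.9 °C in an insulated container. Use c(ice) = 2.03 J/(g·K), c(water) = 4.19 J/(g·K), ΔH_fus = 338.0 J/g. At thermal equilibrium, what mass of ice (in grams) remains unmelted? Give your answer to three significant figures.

m_ice remaining = 298 g

Heat to warm all ice to 0 °C: 306.8×2.03×19.2 = 11958 J
Heat released by water cooling to 0 °C: 77.2×4.19×45.9 = 14847 J
14847 J < 11958 + 306.8×338.0 = 115656.4 J, so not all ice melts; final T = 0 °C.
Heat left for melting: 14847 − 11958 = 2889 J
Mass melted = 2889 / 338.0 = 8.547 g
Ice remaining = 306.8 − 8.547 = 298.253 g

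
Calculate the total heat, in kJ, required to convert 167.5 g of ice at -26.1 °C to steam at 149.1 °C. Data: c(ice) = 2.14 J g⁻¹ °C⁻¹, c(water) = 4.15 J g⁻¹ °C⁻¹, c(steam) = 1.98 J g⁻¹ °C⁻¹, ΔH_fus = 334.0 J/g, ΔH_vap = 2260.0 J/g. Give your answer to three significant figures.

q = 530 kJ

q1 (heat ice -26.1→0.0 °C): 167.5 × 2.14 × 26.1 = 9356 J
q2 (melt at 0 °C): 167.5 × 334.0 = 55945 J
q3 (heat water 0.0→100.0 °C): 167.5 × 4.15 × 100.0 = 69513 J
q4 (vaporize at 100 °C): 167.5 × 2260.0 = 378550 J
q5 (heat steam 100.0→149.1 °C): 167.5 × 1.98 × 49.1 = 16284 J
Total: 9356 + 55945 + 69513 + 378550 + 16284 = 529648 J = 530 kJ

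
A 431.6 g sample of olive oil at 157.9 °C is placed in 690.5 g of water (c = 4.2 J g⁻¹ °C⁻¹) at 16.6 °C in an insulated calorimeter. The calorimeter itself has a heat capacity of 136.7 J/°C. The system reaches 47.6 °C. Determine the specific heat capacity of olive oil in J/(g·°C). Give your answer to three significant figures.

q_gained = (690.5 × 4.2 + 136.7) × (47.6 − 16.6) = 94140 J
q_lost = 431.6 × c × (157.9 − 47.6) = 47605.48 c
Set equal: c = 94140 / 47605.48 = 1.98 J/(g·°C)

c = 1.98 J/(g·°C)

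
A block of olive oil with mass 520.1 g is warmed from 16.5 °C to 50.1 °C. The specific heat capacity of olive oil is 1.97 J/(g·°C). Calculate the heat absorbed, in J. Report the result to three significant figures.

q = m c ΔT = 520.1 × 1.97 × (50.1 − 16.5)
q = 520.1 × 1.97 × 33.6 = 34430 J

q = 34400 J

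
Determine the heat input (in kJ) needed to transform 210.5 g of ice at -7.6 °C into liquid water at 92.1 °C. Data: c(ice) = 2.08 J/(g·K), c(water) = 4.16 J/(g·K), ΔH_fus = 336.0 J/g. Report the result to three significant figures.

q1 (heat ice -7.6→0.0 °C): 210.5 × 2.08 × 7.6 = 3328 J
q2 (melt at 0 °C): 210.5 × 336.0 = 70728 J
q3 (heat water 0.0→92.1 °C): 210.5 × 4.16 × 92.1 = 80650 J
Total: 3328 + 70728 + 80650 = 154706 J = 155 kJ

q = 155 kJ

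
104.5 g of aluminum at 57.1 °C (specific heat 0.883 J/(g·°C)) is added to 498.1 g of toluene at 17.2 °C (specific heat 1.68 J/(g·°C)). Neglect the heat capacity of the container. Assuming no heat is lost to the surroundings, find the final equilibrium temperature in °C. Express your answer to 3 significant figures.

T_f = 21.2 °C

Heat lost by aluminum = heat gained by toluene.
(104.5)(0.883)(57.1 − T) = (498.1)(1.68)(T − 17.2)
92.2735 (57.1 − T) = 836.808 (T − 17.2)
5268.8 − 92.2735 T = 836.808 T − 14393
19661.8 = 929.0815 T
T = 21.16 °C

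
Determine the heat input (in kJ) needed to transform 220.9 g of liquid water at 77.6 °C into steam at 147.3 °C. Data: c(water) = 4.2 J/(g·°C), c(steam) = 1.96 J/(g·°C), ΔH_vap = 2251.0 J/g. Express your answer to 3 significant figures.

q1 (heat water 77.6→100.0 °C): 220.9 × 4.2 × 22.4 = 20782 J
q2 (vaporize at 100 °C): 220.9 × 2251.0 = 497246 J
q3 (heat steam 100.0→147.3 °C): 220.9 × 1.96 × 47.3 = 20479 J
Total: 20782 + 497246 + 20479 = 538507 J = 539 kJ

q = 539 kJ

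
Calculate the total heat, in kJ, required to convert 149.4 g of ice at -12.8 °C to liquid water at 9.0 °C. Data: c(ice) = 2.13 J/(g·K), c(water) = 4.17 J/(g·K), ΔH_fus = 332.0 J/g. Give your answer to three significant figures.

q1 (heat ice -12.8→0.0 °C): 149.4 × 2.13 × 12.8 = 4073 J
q2 (melt at 0 °C): 149.4 × 332.0 = 49601 J
q3 (heat water 0.0→9.0 °C): 149.4 × 4.17 × 9.0 = 5607 J
Total: 4073 + 49601 + 5607 = 59281 J = 59.3 kJ

q = 59.3 kJ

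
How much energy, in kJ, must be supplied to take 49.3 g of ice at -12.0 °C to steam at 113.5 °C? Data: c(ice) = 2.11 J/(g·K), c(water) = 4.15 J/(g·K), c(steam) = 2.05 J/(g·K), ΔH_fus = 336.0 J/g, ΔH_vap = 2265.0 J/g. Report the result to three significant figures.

q1 (heat ice -12.0→0.0 °C): 49.3 × 2.11 × 12.0 = 1248 J
q2 (melt at 0 °C): 49.3 × 336.0 = 16565 J
q3 (heat water 0.0→100.0 °C): 49.3 × 4.15 × 100.0 = 20460 J
q4 (vaporize at 100 °C): 49.3 × 2265.0 = 111665 J
q5 (heat steam 100.0→113.5 °C): 49.3 × 2.05 × 13.5 = 1364 J
Total: 1248 + 16565 + 20460 + 111665 + 1364 = 151302 J = 151 kJ

q = 151 kJ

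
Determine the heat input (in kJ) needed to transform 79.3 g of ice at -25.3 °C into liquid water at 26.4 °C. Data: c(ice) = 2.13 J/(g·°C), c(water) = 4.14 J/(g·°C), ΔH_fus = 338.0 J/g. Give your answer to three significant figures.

q1 (heat ice -25.3→0.0 °C): 79.3 × 2.13 × 25.3 = 4273 J
q2 (melt at 0 °C): 79.3 × 338.0 = 26803 J
q3 (heat water 0.0→26.4 °C): 79.3 × 4.14 × 26.4 = 8667 J
Total: 4273 + 26803 + 8667 = 39743 J = 39.7 kJ

q = 39.7 kJ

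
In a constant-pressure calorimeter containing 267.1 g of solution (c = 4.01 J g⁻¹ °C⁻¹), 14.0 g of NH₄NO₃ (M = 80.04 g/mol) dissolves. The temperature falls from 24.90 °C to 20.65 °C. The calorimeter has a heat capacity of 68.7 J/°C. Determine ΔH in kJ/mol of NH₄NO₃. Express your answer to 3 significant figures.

|ΔT| = |20.65 − 24.90| = 4.25 °C
|q_surr| = (267.1 × 4.01 + 68.7) × 4.25 = 1139.771 × 4.25 = 4844 J
n(NH₄NO₃) = 14.0 / 80.04 = 0.1749 mol
Temperature fell, so q_rxn = +|q_surr| = 4.844 kJ
ΔH = q_rxn / n = 27.70 kJ/mol

ΔH = 27.7 kJ/mol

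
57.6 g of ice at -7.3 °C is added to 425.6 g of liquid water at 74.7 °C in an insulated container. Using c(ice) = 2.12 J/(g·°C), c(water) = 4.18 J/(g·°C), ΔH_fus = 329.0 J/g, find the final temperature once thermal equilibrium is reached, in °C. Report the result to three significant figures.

Heat to bring ice to 0 °C and melt it: q₁ = 57.6×2.12×7.3 + 57.6×329.0 = 19842 J
Heat the water can supply cooling to 0 °C: 425.6×4.18×74.7 = 132892 J > q₁, so all ice melts.
Energy balance: 425.6×4.18×(74.7 − T) = 19842 + 57.6×4.18×(T − 0)
1779.008(74.7 − T) = 19842 + 240.768 T
132892 − 19842 = 2019.776 T
T = 113050 / 2019.776 = 55.97 °C

T_f = 56.0 °C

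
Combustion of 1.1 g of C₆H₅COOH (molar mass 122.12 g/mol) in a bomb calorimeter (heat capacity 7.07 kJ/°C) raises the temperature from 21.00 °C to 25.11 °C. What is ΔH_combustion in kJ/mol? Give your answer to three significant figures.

ΔT = 25.11 − 21.00 = 4.11 °C
q_cal = C_cal × ΔT = 7.07 × 4.11 = 29.0577 kJ
n = 1.1 / 122.12 = 0.009008 mol
q_rxn = −q_cal = -29.0577 kJ
ΔH = -29.0577 / 0.009008 = -3226 kJ/mol

ΔH = -3230 kJ/mol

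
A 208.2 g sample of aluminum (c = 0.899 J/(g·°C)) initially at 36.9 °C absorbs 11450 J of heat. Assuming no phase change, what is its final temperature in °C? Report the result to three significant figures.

T_f = 98.1 °C

ΔT = q / (m c) = 11450 / (208.2 × 0.899) = 61.17 °C
T_f = 36.9 + 61.17 = 98.07 °C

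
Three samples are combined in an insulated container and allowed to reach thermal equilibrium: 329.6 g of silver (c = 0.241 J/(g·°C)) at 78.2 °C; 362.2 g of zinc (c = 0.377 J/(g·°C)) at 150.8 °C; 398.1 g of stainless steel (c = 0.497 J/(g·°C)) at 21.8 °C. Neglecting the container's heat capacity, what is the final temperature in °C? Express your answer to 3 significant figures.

Σ mᵢcᵢ(T − Tᵢ) = 0  ⇒  T = Σ mᵢcᵢTᵢ / Σ mᵢcᵢ
Σ mᵢcᵢ = 329.6×0.241 + 362.2×0.377 + 398.1×0.497 = 413.8387
Σ mᵢcᵢTᵢ = 79.4336×78.2 + 136.5494×150.8 + 197.8557×21.8 = 31117
T = 31117 / 413.8387 = 75.19 °C

T_f = 75.2 °C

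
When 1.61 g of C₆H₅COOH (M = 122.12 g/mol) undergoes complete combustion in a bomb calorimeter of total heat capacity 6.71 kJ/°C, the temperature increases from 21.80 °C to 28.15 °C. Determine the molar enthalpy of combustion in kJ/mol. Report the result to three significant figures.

ΔT = 28.15 − 21.80 = 6.35 °C
q_cal = C_cal × ΔT = 6.71 × 6.35 = 42.6085 kJ
n = 1.61 / 122.12 = 0.01318 mol
q_rxn = −q_cal = -42.6085 kJ
ΔH = -42.6085 / 0.01318 = -3233 kJ/mol

ΔH = -3230 kJ/mol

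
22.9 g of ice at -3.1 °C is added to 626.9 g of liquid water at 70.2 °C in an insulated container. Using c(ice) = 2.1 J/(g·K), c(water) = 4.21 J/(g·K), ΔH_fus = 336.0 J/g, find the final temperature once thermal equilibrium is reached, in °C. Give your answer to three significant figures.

Heat to bring ice to 0 °C and melt it: q₁ = 22.9×2.1×3.1 + 22.9×336.0 = 7843.5 J
Heat the water can supply cooling to 0 °C: 626.9×4.21×70.2 = 185275 J > q₁, so all ice melts.
Energy balance: 626.9×4.21×(70.2 − T) = 7843.5 + 22.9×4.21×(T − 0)
2639.249(70.2 − T) = 7843.5 + 96.409 T
185275 − 7843.5 = 2735.658 T
T = 177431.5 / 2735.658 = 64.86 °C

T_f = 64.9 °C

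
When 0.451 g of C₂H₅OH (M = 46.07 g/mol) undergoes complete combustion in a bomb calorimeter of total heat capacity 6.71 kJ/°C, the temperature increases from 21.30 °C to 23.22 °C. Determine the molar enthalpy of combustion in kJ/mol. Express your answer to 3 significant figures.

ΔT = 23.22 − 21.30 = 1.92 °C
q_cal = C_cal × ΔT = 6.71 × 1.92 = 12.8832 kJ
n = 0.451 / 46.07 = 0.009789 mol
q_rxn = −q_cal = -12.8832 kJ
ΔH = -12.8832 / 0.009789 = -1316 kJ/mol

ΔH = -1320 kJ/mol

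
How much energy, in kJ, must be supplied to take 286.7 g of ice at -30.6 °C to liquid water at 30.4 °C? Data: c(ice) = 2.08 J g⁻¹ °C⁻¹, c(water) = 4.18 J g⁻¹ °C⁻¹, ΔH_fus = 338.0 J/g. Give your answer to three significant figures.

q = 152 kJ

q1 (heat ice -30.6→0.0 °C): 286.7 × 2.08 × 30.6 = 18248 J
q2 (melt at 0 °C): 286.7 × 338.0 = 96905 J
q3 (heat water 0.0→30.4 °C): 286.7 × 4.18 × 30.4 = 36432 J
Total: 18248 + 96905 + 36432 = 151585 J = 152 kJ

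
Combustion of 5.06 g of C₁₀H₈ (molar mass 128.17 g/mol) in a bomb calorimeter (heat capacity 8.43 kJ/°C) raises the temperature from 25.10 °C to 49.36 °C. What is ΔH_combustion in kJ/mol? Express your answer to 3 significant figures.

ΔH = -5180 kJ/mol

ΔT = 49.36 − 25.10 = 24.26 °C
q_cal = C_cal × ΔT = 8.43 × 24.26 = 204.5118 kJ
n = 5.06 / 128.17 = 0.03948 mol
q_rxn = −q_cal = -204.5118 kJ
ΔH = -204.5118 / 0.03948 = -5180 kJ/mol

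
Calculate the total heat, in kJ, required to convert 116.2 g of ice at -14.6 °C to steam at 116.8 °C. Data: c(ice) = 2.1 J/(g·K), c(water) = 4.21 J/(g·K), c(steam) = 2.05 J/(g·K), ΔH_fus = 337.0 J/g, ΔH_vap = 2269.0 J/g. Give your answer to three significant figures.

q = 359 kJ

q1 (heat ice -14.6→0.0 °C): 116.2 × 2.1 × 14.6 = 3563 J
q2 (melt at 0 °C): 116.2 × 337.0 = 39159 J
q3 (heat water 0.0→100.0 °C): 116.2 × 4.21 × 100.0 = 48920 J
q4 (vaporize at 100 °C): 116.2 × 2269.0 = 263658 J
q5 (heat steam 100.0→116.8 °C): 116.2 × 2.05 × 16.8 = 4002 J
Total: 3563 + 39159 + 48920 + 263658 + 4002 = 359302 J = 359 kJ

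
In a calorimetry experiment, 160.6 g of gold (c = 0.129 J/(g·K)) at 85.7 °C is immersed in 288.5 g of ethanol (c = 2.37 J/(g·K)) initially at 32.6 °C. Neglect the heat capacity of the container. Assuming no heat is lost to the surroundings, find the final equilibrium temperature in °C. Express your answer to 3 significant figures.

Heat lost by gold = heat gained by ethanol.
(160.6)(0.129)(85.7 − T) = (288.5)(2.37)(T − 32.6)
20.7174 (85.7 − T) = 683.745 (T − 32.6)
1775.5 − 20.7174 T = 683.745 T − 22290
24065.5 = 704.4624 T
T = 34.16 °C

T_f = 34.2 °C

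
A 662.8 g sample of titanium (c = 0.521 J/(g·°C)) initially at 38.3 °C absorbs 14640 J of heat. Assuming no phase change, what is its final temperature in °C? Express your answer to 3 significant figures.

T_f = 80.7 °C

ΔT = q / (m c) = 14640 / (662.8 × 0.521) = 42.40 °C
T_f = 38.3 + 42.40 = 80.70 °C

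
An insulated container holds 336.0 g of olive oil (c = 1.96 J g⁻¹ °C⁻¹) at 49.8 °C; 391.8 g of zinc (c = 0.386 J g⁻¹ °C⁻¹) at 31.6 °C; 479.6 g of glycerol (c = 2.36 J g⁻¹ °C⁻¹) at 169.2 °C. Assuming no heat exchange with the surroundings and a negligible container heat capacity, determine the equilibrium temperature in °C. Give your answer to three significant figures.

Σ mᵢcᵢ(T − Tᵢ) = 0  ⇒  T = Σ mᵢcᵢTᵢ / Σ mᵢcᵢ
Σ mᵢcᵢ = 336.0×1.96 + 391.8×0.386 + 479.6×2.36 = 1941.6508
Σ mᵢcᵢTᵢ = 658.56×49.8 + 151.2348×31.6 + 1131.856×169.2 = 229090
T = 229090 / 1941.6508 = 118.0 °C

T_f = 118 °C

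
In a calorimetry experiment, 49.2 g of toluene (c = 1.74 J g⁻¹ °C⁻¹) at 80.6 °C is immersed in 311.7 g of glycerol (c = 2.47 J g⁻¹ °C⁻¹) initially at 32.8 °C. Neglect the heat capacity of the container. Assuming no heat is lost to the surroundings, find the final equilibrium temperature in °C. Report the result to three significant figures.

T_f = 37.6 °C

Heat lost by toluene = heat gained by glycerol.
(49.2)(1.74)(80.6 − T) = (311.7)(2.47)(T − 32.8)
85.608 (80.6 − T) = 769.899 (T − 32.8)
6900.0 − 85.608 T = 769.899 T − 25253
32153.0 = 855.507 T
T = 37.58 °C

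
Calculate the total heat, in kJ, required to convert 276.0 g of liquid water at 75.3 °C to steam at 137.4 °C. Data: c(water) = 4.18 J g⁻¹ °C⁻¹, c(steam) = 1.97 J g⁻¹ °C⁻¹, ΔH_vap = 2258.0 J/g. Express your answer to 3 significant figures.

q1 (heat water 75.3→100.0 °C): 276.0 × 4.18 × 24.7 = 28496 J
q2 (vaporize at 100 °C): 276.0 × 2258.0 = 623208 J
q3 (heat steam 100.0→137.4 °C): 276.0 × 1.97 × 37.4 = 20335 J
Total: 28496 + 623208 + 20335 = 672039 J = 672 kJ

q = 672 kJ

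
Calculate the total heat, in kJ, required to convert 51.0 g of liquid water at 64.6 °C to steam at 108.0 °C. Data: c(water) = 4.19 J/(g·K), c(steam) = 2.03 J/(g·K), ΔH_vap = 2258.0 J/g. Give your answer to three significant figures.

q1 (heat water 64.6→100.0 °C): 51.0 × 4.19 × 35.4 = 7565 J
q2 (vaporize at 100 °C): 51.0 × 2258.0 = 115158 J
q3 (heat steam 100.0→108.0 °C): 51.0 × 2.03 × 8.0 = 828 J
Total: 7565 + 115158 + 828 = 123551 J = 124 kJ

q = 124 kJ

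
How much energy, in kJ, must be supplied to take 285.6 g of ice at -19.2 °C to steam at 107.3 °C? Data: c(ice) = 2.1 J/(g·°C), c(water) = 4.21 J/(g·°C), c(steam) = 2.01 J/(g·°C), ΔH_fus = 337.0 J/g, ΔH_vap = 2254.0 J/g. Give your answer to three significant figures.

q1 (heat ice -19.2→0.0 °C): 285.6 × 2.1 × 19.2 = 11515 J
q2 (melt at 0 °C): 285.6 × 337.0 = 96247 J
q3 (heat water 0.0→100.0 °C): 285.6 × 4.21 × 100.0 = 120238 J
q4 (vaporize at 100 °C): 285.6 × 2254.0 = 643742 J
q5 (heat steam 100.0→107.3 °C): 285.6 × 2.01 × 7.3 = 4191 J
Total: 11515 + 96247 + 120238 + 643742 + 4191 = 875933 J = 876 kJ

q = 876 kJ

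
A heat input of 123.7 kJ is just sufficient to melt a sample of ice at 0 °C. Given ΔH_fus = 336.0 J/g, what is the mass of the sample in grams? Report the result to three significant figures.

m = 368 g

m = q / ΔH_fus = 123700 J / 336.0 J/g = 368 g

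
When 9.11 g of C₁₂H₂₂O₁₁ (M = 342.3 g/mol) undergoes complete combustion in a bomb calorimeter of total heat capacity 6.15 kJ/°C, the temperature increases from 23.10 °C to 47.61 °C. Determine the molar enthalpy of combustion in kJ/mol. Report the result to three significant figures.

ΔT = 47.61 − 23.10 = 24.51 °C
q_cal = C_cal × ΔT = 6.15 × 24.51 = 150.7365 kJ
n = 9.11 / 342.3 = 0.02661 mol
q_rxn = −q_cal = -150.7365 kJ
ΔH = -150.7365 / 0.02661 = -5664.7 kJ/mol

ΔH = -5660 kJ/mol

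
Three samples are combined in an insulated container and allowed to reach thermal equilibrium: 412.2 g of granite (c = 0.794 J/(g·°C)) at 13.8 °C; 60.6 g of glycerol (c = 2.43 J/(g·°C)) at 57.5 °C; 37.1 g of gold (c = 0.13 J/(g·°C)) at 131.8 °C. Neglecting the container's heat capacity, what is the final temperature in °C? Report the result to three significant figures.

T_f = 28.4 °C

Σ mᵢcᵢ(T − Tᵢ) = 0  ⇒  T = Σ mᵢcᵢTᵢ / Σ mᵢcᵢ
Σ mᵢcᵢ = 412.2×0.794 + 60.6×2.43 + 37.1×0.13 = 479.3678
Σ mᵢcᵢTᵢ = 327.2868×13.8 + 147.258×57.5 + 4.823×131.8 = 13620
T = 13620 / 479.3678 = 28.41 °C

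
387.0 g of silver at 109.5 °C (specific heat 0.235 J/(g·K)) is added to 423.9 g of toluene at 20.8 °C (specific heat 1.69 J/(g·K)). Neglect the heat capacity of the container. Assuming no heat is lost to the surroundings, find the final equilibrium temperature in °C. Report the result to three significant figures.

T_f = 30.8 °C

Heat lost by silver = heat gained by toluene.
(387.0)(0.235)(109.5 − T) = (423.9)(1.69)(T − 20.8)
90.945 (109.5 − T) = 716.391 (T − 20.8)
9958.5 − 90.945 T = 716.391 T − 14901
24859.5 = 807.336 T
T = 30.79 °C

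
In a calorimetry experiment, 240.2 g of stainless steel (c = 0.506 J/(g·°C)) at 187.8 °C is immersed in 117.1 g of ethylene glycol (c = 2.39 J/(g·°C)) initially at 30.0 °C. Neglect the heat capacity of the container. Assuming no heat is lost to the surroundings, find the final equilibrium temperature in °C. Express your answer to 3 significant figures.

Heat lost by stainless steel = heat gained by ethylene glycol.
(240.2)(0.506)(187.8 − T) = (117.1)(2.39)(T − 30.0)
121.5412 (187.8 − T) = 279.869 (T − 30.0)
22825 − 121.5412 T = 279.869 T − 8396.1
31221.1 = 401.4102 T
T = 77.78 °C

T_f = 77.8 °C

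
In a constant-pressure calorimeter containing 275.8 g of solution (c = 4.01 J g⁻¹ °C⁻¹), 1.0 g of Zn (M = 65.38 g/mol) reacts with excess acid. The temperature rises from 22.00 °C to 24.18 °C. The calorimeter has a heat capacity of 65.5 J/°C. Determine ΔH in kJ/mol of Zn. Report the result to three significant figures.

|ΔT| = |24.18 − 22.00| = 2.18 °C
|q_surr| = (275.8 × 4.01 + 65.5) × 2.18 = 1171.458 × 2.18 = 2554 J
n(Zn) = 1.0 / 65.38 = 0.01530 mol
Temperature rose, so q_rxn = −|q_surr| = -2.554 kJ
ΔH = q_rxn / n = -166.9 kJ/mol

ΔH = -167 kJ/mol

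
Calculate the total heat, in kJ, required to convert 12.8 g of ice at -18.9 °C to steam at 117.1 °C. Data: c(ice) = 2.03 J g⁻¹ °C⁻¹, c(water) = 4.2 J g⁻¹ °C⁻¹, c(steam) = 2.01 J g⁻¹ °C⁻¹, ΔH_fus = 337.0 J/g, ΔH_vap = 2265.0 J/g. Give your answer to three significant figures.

q = 39.6 kJ

q1 (heat ice -18.9→0.0 °C): 12.8 × 2.03 × 18.9 = 491 J
q2 (melt at 0 °C): 12.8 × 337.0 = 4314 J
q3 (heat water 0.0→100.0 °C): 12.8 × 4.2 × 100.0 = 5376 J
q4 (vaporize at 100 °C): 12.8 × 2265.0 = 28992 J
q5 (heat steam 100.0→117.1 °C): 12.8 × 2.01 × 17.1 = 440 J
Total: 491 + 4314 + 5376 + 28992 + 440 = 39613 J = 39.6 kJ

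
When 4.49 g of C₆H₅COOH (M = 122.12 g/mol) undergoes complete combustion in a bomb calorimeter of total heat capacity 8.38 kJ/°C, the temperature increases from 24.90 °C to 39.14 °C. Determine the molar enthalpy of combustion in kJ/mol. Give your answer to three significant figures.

ΔT = 39.14 − 24.90 = 14.24 °C
q_cal = C_cal × ΔT = 8.38 × 14.24 = 119.3312 kJ
n = 4.49 / 122.12 = 0.03677 mol
q_rxn = −q_cal = -119.3312 kJ
ΔH = -119.3312 / 0.03677 = -3245 kJ/mol

ΔH = -3250 kJ/mol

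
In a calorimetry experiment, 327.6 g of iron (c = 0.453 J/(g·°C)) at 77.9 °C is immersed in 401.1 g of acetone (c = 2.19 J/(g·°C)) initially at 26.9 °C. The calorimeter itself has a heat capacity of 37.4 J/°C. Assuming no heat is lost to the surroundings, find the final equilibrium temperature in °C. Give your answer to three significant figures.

Heat lost by iron = heat gained by acetone + calorimeter.
(327.6)(0.453)(77.9 − T) = [(401.1)(2.19) + 37.4](T − 26.9)
148.4028 (77.9 − T) = 915.809 (T − 26.9)
11561 − 148.4028 T = 915.809 T − 24635
36196 = 1064.2118 T
T = 34.01 °C

T_f = 34.0 °C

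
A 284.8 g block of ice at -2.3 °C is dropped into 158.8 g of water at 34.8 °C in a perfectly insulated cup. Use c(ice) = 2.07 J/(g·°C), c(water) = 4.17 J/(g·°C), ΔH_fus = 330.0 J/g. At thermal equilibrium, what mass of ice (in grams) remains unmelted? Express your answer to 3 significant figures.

m_ice remaining = 219 g

Heat to warm all ice to 0 °C: 284.8×2.07×2.3 = 1355.9 J
Heat released by water cooling to 0 °C: 158.8×4.17×34.8 = 23044 J
23044 J < 1355.9 + 284.8×330.0 = 95339.9 J, so not all ice melts; final T = 0 °C.
Heat left for melting: 23044 − 1355.9 = 21688.1 J
Mass melted = 21688.1 / 330.0 = 65.72 g
Ice remaining = 284.8 − 65.72 = 219.08 g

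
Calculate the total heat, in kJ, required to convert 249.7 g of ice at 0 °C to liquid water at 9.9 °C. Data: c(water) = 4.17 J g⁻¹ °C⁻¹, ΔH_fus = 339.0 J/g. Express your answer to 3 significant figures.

q = 95.0 kJ

q1 (melt at 0 °C): 249.7 × 339.0 = 84648 J
q2 (heat water 0.0→9.9 °C): 249.7 × 4.17 × 9.9 = 10308 J
Total: 84648 + 10308 = 94956 J = 95.0 kJ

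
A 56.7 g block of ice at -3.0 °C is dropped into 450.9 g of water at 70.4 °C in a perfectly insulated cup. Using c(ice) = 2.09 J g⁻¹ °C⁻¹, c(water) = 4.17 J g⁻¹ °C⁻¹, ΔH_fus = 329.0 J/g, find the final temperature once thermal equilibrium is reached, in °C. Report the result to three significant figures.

T_f = 53.6 °C

Heat to bring ice to 0 °C and melt it: q₁ = 56.7×2.09×3.0 + 56.7×329.0 = 19010 J
Heat the water can supply cooling to 0 °C: 450.9×4.17×70.4 = 132370 J > q₁, so all ice melts.
Energy balance: 450.9×4.17×(70.4 − T) = 19010 + 56.7×4.17×(T − 0)
1880.253(70.4 − T) = 19010 + 236.439 T
132370 − 19010 = 2116.692 T
T = 113360 / 2116.692 = 53.56 °C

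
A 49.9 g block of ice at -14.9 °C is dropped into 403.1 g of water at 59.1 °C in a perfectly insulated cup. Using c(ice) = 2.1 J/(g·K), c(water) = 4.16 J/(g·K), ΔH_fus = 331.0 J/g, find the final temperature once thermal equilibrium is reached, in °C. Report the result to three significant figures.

Heat to bring ice to 0 °C and melt it: q₁ = 49.9×2.1×14.9 + 49.9×331.0 = 18078 J
Heat the water can supply cooling to 0 °C: 403.1×4.16×59.1 = 99104.6 J > q₁, so all ice melts.
Energy balance: 403.1×4.16×(59.1 − T) = 18078 + 49.9×4.16×(T − 0)
1676.896(59.1 − T) = 18078 + 207.584 T
99104.6 − 18078 = 1884.480 T
T = 81026.6 / 1884.480 = 43.00 °C

T_f = 43.0 °C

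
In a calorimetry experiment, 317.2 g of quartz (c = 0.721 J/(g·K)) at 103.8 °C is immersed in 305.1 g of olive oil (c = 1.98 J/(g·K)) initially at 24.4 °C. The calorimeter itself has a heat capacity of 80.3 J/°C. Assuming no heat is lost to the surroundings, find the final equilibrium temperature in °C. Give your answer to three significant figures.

T_f = 44.3 °C

Heat lost by quartz = heat gained by olive oil + calorimeter.
(317.2)(0.721)(103.8 − T) = [(305.1)(1.98) + 80.3](T − 24.4)
228.7012 (103.8 − T) = 684.398 (T − 24.4)
23739 − 228.7012 T = 684.398 T − 16699
40438 = 913.0992 T
T = 44.29 °C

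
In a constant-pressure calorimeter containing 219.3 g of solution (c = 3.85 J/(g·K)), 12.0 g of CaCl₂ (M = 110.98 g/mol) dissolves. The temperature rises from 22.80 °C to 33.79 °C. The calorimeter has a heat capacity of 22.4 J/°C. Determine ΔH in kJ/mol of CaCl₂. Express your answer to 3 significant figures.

ΔH = -88.1 kJ/mol

|ΔT| = |33.79 − 22.80| = 10.99 °C
|q_surr| = (219.3 × 3.85 + 22.4) × 10.99 = 866.705 × 10.99 = 9525 J
n(CaCl₂) = 12.0 / 110.98 = 0.1081 mol
Temperature rose, so q_rxn = −|q_surr| = -9.525 kJ
ΔH = q_rxn / n = -88.11 kJ/mol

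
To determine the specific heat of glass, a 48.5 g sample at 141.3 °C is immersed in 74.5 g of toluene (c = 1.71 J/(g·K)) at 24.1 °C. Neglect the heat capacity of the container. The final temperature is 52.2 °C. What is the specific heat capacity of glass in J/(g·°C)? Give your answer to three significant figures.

c = 0.828 J/(g·°C)

q_gained = (74.5 × 1.71) × (52.2 − 24.1) = 3580 J
q_lost = 48.5 × c × (141.3 − 52.2) = 4321.35 c
Set equal: c = 3580 / 4321.35 = 0.828 J/(g·°C)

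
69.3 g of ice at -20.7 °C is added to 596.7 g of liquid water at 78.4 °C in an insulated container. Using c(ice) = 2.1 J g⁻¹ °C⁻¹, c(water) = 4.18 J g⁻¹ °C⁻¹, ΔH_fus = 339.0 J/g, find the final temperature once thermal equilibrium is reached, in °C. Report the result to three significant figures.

T_f = 60.7 °C

Heat to bring ice to 0 °C and melt it: q₁ = 69.3×2.1×20.7 + 69.3×339.0 = 26505 J
Heat the water can supply cooling to 0 °C: 596.7×4.18×78.4 = 195546 J > q₁, so all ice melts.
Energy balance: 596.7×4.18×(78.4 − T) = 26505 + 69.3×4.18×(T − 0)
2494.206(78.4 − T) = 26505 + 289.674 T
195546 − 26505 = 2783.880 T
T = 169041 / 2783.880 = 60.72 °C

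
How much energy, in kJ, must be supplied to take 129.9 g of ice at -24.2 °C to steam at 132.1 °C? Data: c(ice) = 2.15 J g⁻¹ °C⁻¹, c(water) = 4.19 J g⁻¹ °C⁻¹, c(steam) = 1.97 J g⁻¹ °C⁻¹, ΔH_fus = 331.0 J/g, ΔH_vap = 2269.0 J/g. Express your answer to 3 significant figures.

q = 407 kJ

q1 (heat ice -24.2→0.0 °C): 129.9 × 2.15 × 24.2 = 6759 J
q2 (melt at 0 °C): 129.9 × 331.0 = 42997 J
q3 (heat water 0.0→100.0 °C): 129.9 × 4.19 × 100.0 = 54428 J
q4 (vaporize at 100 °C): 129.9 × 2269.0 = 294743 J
q5 (heat steam 100.0→132.1 °C): 129.9 × 1.97 × 32.1 = 8214 J
Total: 6759 + 42997 + 54428 + 294743 + 8214 = 407141 J = 407 kJ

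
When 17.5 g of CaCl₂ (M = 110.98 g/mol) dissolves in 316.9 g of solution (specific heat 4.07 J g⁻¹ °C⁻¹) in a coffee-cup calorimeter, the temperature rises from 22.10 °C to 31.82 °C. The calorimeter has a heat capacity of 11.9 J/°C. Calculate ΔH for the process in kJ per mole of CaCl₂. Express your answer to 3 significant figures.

|ΔT| = |31.82 − 22.10| = 9.72 °C
|q_surr| = (316.9 × 4.07 + 11.9) × 9.72 = 1301.683 × 9.72 = 12650 J
n(CaCl₂) = 17.5 / 110.98 = 0.1577 mol
Temperature rose, so q_rxn = −|q_surr| = -12.65 kJ
ΔH = q_rxn / n = -80.22 kJ/mol

ΔH = -80.2 kJ/mol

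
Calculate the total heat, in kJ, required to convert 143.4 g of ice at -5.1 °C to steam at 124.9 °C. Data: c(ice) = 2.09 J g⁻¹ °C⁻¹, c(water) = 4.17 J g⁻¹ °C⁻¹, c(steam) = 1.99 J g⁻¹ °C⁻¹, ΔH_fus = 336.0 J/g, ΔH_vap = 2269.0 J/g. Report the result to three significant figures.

q = 442 kJ

q1 (heat ice -5.1→0.0 °C): 143.4 × 2.09 × 5.1 = 1529 J
q2 (melt at 0 °C): 143.4 × 336.0 = 48182 J
q3 (heat water 0.0→100.0 °C): 143.4 × 4.17 × 100.0 = 59798 J
q4 (vaporize at 100 °C): 143.4 × 2269.0 = 325375 J
q5 (heat steam 100.0→124.9 °C): 143.4 × 1.99 × 24.9 = 7106 J
Total: 1529 + 48182 + 59798 + 325375 + 7106 = 441990 J = 442 kJ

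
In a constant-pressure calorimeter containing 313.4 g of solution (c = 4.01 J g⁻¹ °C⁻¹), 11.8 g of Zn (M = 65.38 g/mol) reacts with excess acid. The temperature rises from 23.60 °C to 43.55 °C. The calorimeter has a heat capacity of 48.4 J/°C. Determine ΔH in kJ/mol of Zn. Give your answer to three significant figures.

|ΔT| = |43.55 − 23.60| = 19.95 °C
|q_surr| = (313.4 × 4.01 + 48.4) × 19.95 = 1305.134 × 19.95 = 26040 J
n(Zn) = 11.8 / 65.38 = 0.1805 mol
Temperature rose, so q_rxn = −|q_surr| = -26.04 kJ
ΔH = q_rxn / n = -144.3 kJ/mol

ΔH = -144 kJ/mol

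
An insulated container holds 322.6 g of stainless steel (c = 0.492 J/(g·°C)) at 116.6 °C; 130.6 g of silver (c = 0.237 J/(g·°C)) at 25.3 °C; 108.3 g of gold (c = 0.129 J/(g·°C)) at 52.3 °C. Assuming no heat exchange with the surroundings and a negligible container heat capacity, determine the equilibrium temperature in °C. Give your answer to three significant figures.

Σ mᵢcᵢ(T − Tᵢ) = 0  ⇒  T = Σ mᵢcᵢTᵢ / Σ mᵢcᵢ
Σ mᵢcᵢ = 322.6×0.492 + 130.6×0.237 + 108.3×0.129 = 203.6421
Σ mᵢcᵢTᵢ = 158.7192×116.6 + 30.9522×25.3 + 13.9707×52.3 = 20020
T = 20020 / 203.6421 = 98.31 °C

T_f = 98.3 °C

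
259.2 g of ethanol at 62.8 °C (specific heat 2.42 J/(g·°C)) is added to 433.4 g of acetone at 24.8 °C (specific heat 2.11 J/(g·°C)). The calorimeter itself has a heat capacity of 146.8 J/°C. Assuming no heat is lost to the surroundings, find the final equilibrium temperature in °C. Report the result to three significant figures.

T_f = 38.9 °C

Heat lost by ethanol = heat gained by acetone + calorimeter.
(259.2)(2.42)(62.8 − T) = [(433.4)(2.11) + 146.8](T − 24.8)
627.264 (62.8 − T) = 1061.274 (T − 24.8)
39392 − 627.264 T = 1061.274 T − 26320
65712 = 1688.538 T
T = 38.92 °C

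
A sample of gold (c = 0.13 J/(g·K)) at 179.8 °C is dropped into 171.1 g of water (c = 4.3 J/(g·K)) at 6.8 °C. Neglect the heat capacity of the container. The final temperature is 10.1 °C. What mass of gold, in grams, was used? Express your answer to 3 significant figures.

m = 110 g

q_gained = (171.1 × 4.3) × (10.1 − 6.8) = 2428 J
q_lost = m × 0.13 × (179.8 − 10.1) = 22.061 m
m = 2428 / 22.061 = 110 g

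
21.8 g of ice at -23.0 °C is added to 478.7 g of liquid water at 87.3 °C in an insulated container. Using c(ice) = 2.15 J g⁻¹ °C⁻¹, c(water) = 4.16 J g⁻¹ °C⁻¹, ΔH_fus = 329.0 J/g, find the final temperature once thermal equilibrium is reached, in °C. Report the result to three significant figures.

Heat to bring ice to 0 °C and melt it: q₁ = 21.8×2.15×23.0 + 21.8×329.0 = 8250.2 J
Heat the water can supply cooling to 0 °C: 478.7×4.16×87.3 = 173849 J > q₁, so all ice melts.
Energy balance: 478.7×4.16×(87.3 − T) = 8250.2 + 21.8×4.16×(T − 0)
1991.392(87.3 − T) = 8250.2 + 90.688 T
173849 − 8250.2 = 2082.080 T
T = 165598.8 / 2082.080 = 79.54 °C

T_f = 79.5 °C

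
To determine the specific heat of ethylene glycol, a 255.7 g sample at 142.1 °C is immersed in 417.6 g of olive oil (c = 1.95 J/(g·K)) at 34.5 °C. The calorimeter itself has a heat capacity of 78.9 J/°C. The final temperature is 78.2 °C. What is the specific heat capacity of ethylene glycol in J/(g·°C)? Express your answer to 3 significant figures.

q_gained = (417.6 × 1.95 + 78.9) × (78.2 − 34.5) = 39030 J
q_lost = 255.7 × c × (142.1 − 78.2) = 16339.23 c
Set equal: c = 39030 / 16339.23 = 2.39 J/(g·°C)

c = 2.39 J/(g·°C)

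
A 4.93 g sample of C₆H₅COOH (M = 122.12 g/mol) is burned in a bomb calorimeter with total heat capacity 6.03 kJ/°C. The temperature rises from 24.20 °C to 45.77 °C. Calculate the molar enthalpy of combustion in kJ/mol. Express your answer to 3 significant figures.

ΔH = -3220 kJ/mol

ΔT = 45.77 − 24.20 = 21.57 °C
q_cal = C_cal × ΔT = 6.03 × 21.57 = 130.0671 kJ
n = 4.93 / 122.12 = 0.04037 mol
q_rxn = −q_cal = -130.0671 kJ
ΔH = -130.0671 / 0.04037 = -3222 kJ/mol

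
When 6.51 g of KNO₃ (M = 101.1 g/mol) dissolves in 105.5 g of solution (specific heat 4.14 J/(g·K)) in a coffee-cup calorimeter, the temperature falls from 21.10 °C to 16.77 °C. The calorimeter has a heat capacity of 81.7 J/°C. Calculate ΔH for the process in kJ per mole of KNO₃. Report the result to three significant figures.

ΔH = 34.9 kJ/mol

|ΔT| = |16.77 − 21.10| = 4.33 °C
|q_surr| = (105.5 × 4.14 + 81.7) × 4.33 = 518.47 × 4.33 = 2245 J
n(KNO₃) = 6.51 / 101.1 = 0.06439 mol
Temperature fell, so q_rxn = +|q_surr| = 2.245 kJ
ΔH = q_rxn / n = 34.87 kJ/mol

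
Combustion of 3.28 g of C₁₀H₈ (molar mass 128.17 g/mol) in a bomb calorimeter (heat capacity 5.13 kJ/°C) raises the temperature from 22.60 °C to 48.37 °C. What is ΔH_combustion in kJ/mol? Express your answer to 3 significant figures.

ΔT = 48.37 − 22.60 = 25.77 °C
q_cal = C_cal × ΔT = 5.13 × 25.77 = 132.2001 kJ
n = 3.28 / 128.17 = 0.02559 mol
q_rxn = −q_cal = -132.2001 kJ
ΔH = -132.2001 / 0.02559 = -5166 kJ/mol

ΔH = -5170 kJ/mol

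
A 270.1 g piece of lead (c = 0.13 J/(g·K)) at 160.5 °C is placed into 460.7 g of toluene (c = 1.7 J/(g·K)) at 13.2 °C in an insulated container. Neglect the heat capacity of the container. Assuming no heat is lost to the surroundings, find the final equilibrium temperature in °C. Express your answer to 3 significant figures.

T_f = 19.5 °C

Heat lost by lead = heat gained by toluene.
(270.1)(0.13)(160.5 − T) = (460.7)(1.7)(T − 13.2)
35.113 (160.5 − T) = 783.19 (T − 13.2)
5635.6 − 35.113 T = 783.19 T − 10338
15973.6 = 818.303 T
T = 19.52 °C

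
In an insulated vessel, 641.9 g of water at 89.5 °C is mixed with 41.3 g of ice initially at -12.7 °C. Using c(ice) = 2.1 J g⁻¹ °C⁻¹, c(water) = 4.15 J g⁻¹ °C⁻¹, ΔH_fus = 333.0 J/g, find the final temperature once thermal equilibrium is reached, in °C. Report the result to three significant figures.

Heat to bring ice to 0 °C and melt it: q₁ = 41.3×2.1×12.7 + 41.3×333.0 = 14854 J
Heat the water can supply cooling to 0 °C: 641.9×4.15×89.5 = 238418 J > q₁, so all ice melts.
Energy balance: 641.9×4.15×(89.5 − T) = 14854 + 41.3×4.15×(T − 0)
2663.885(89.5 − T) = 14854 + 171.395 T
238418 − 14854 = 2835.280 T
T = 223564 / 2835.280 = 78.85 °C

T_f = 78.9 °C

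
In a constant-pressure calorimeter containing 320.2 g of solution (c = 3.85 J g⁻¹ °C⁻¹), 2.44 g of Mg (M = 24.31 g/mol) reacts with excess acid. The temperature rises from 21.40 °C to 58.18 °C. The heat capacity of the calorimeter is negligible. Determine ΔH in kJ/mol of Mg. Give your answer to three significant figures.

ΔH = -452 kJ/mol

|ΔT| = |58.18 − 21.40| = 36.78 °C
|q_surr| = (320.2 × 3.85) × 36.78 = 1232.77 × 36.78 = 45340 J
n(Mg) = 2.44 / 24.31 = 0.1004 mol
Temperature rose, so q_rxn = −|q_surr| = -45.34 kJ
ΔH = q_rxn / n = -451.6 kJ/mol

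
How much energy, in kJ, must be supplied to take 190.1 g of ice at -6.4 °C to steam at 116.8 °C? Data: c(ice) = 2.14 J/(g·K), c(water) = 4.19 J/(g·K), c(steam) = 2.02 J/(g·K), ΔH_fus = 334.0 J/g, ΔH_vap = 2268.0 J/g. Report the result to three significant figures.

q = 583 kJ

q1 (heat ice -6.4→0.0 °C): 190.1 × 2.14 × 6.4 = 2604 J
q2 (melt at 0 °C): 190.1 × 334.0 = 63493 J
q3 (heat water 0.0→100.0 °C): 190.1 × 4.19 × 100.0 = 79652 J
q4 (vaporize at 100 °C): 190.1 × 2268.0 = 431147 J
q5 (heat steam 100.0→116.8 °C): 190.1 × 2.02 × 16.8 = 6451 J
Total: 2604 + 63493 + 79652 + 431147 + 6451 = 583347 J = 583 kJ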